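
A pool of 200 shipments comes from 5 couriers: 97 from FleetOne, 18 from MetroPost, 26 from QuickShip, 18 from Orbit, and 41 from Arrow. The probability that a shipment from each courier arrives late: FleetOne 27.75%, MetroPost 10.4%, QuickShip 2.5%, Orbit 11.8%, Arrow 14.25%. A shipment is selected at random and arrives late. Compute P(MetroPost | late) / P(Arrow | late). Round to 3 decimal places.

0.320

By Bayes' rule, posterior ∝ prior × likelihood:
  FleetOne: 0.485 × 0.2775 = 0.1345875
  MetroPost: 0.09 × 0.104 = 0.00936
  QuickShip: 0.13 × 0.025 = 0.00325
  Orbit: 0.09 × 0.118 = 0.01062
  Arrow: 0.205 × 0.1425 = 0.0292125
Sum = 0.18703.
The ratio is 0.00936 / 0.0292125 (the normalizer cancels) = 0.320.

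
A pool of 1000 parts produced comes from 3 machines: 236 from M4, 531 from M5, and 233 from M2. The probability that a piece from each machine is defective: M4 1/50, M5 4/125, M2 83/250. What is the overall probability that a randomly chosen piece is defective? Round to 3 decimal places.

Compute prior × likelihood for every hypothesis:
  M4: 0.236 × 0.02 = 0.00472
  M5: 0.531 × 0.032 = 0.016992
  M2: 0.233 × 0.332 = 0.077356
P(defective) = 0.00472 + 0.016992 + 0.077356 = 0.099068 → 0.099.

0.099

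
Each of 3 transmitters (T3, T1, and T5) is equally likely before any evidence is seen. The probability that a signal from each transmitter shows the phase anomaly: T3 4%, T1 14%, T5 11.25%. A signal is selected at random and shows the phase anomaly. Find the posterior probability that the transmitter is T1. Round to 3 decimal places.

Since the prior is uniform, the posterior is proportional to the likelihood:
  T3: 0.04
  T1: 0.14
  T5: 0.1125
Total = 0.2925.
P(T1 | evidence) = 0.14 / 0.2925 ≈ 0.479.

0.479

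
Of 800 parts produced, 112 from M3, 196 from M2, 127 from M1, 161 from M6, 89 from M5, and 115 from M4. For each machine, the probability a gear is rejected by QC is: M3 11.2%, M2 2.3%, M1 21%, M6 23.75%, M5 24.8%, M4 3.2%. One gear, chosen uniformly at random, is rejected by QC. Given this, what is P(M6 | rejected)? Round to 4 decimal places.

Unnormalized posteriors (prior × likelihood):
  M3: 0.14 × 0.112 = 0.01568
  M2: 0.245 × 0.023 = 0.005635
  M1: 0.15875 × 0.21 = 0.0333375
  M6: 0.20125 × 0.2375 = 0.047796875
  M5: 0.11125 × 0.248 = 0.02759
  M4: 0.14375 × 0.032 = 0.0046
Sum = 0.134639375.
P(M6 | evidence) = 0.047796875 / 0.134639375 ≈ 0.3550.

0.3550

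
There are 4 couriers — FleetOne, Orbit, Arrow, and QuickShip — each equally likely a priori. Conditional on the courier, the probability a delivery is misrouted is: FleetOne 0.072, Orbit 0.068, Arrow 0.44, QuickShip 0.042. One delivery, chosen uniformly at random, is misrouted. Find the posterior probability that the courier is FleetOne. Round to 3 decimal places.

With a uniform prior (1/4 each), posterior ∝ likelihood:
  FleetOne: 0.072
  Orbit: 0.068
  Arrow: 0.44
  QuickShip: 0.042
Sum = 0.622.
P(FleetOne | evidence) = 0.072 / 0.622 ≈ 0.116.

0.116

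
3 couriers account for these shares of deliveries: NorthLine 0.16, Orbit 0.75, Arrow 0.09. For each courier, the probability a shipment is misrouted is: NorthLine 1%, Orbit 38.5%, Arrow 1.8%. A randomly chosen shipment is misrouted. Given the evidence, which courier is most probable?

Orbit

Unnormalized posteriors (prior × likelihood):
  NorthLine: 0.16 × 0.01 = 0.0016
  Orbit: 0.75 × 0.385 = 0.28875
  Arrow: 0.09 × 0.018 = 0.00162
Total = 0.29197.
Largest term belongs to Orbit, so Orbit is most probable.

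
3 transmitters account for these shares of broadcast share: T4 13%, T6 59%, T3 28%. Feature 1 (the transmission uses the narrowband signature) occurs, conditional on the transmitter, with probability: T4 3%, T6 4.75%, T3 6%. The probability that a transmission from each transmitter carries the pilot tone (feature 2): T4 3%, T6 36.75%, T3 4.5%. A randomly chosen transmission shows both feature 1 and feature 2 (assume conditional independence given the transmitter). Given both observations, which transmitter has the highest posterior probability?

T6

Unnormalized posteriors (prior × likelihood):
  T4: 0.13 × 0.03 × 0.03 = 0.000117
  T6: 0.59 × 0.0475 × 0.3675 = 0.0102991875
  T3: 0.28 × 0.06 × 0.045 = 0.000756
Sum = 0.0111721875.
Largest term belongs to T6, so T6 is most probable.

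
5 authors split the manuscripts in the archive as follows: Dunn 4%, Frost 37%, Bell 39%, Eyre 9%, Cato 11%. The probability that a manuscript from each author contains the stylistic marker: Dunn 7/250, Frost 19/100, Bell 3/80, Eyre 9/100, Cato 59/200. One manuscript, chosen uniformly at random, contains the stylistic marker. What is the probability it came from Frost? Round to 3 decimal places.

0.555

Unnormalized posteriors (prior × likelihood):
  Dunn: 0.04 × 0.028 = 0.00112
  Frost: 0.37 × 0.19 = 0.0703
  Bell: 0.39 × 0.0375 = 0.014625
  Eyre: 0.09 × 0.09 = 0.0081
  Cato: 0.11 × 0.295 = 0.03245
Normalizing constant = 0.126595.
P(Frost | evidence) = 0.0703 / 0.126595 ≈ 0.555.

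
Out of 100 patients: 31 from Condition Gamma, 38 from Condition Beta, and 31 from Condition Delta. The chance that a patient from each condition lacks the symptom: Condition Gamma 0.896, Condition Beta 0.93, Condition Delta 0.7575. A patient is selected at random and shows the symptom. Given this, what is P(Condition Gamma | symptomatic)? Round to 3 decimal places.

Taking complements, P(symptomatic | each) = Condition Gamma 0.104, Condition Beta 0.07, Condition Delta 0.2425.
Compute prior × likelihood for every hypothesis:
  Condition Gamma: 0.31 × 0.104 = 0.03224
  Condition Beta: 0.38 × 0.07 = 0.0266
  Condition Delta: 0.31 × 0.2425 = 0.075175
Total = 0.134015.
P(Condition Gamma | evidence) = 0.03224 / 0.134015 ≈ 0.241.

0.241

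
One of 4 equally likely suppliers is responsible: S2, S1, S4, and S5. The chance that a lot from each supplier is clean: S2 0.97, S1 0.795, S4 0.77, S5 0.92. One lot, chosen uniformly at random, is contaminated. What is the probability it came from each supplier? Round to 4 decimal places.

S2 0.0550, S1 0.3761, S4 0.4220, S5 0.1468

Taking complements, P(contaminated | each) = S2 0.03, S1 0.205, S4 0.23, S5 0.08.
Since the prior is uniform, the posterior is proportional to the likelihood:
  S2: 0.03
  S1: 0.205
  S4: 0.23
  S5: 0.08
Total = 0.545.
P(S2 | contaminated) = 0.03/0.545 ≈ 0.0550
P(S1 | contaminated) = 0.205/0.545 ≈ 0.3761
P(S4 | contaminated) = 0.23/0.545 ≈ 0.4220
P(S5 | contaminated) = 0.08/0.545 ≈ 0.1468
(Check: 0.0550+0.3761+0.4220+0.1468 = 0.9999.)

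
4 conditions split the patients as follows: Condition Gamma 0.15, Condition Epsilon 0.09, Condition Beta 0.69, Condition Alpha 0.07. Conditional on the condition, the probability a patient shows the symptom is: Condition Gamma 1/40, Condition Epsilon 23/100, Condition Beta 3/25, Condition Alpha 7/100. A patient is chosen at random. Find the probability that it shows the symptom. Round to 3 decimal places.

Prior × likelihood for each hypothesis:
  Condition Gamma: 0.15 × 0.025 = 0.00375
  Condition Epsilon: 0.09 × 0.23 = 0.0207
  Condition Beta: 0.69 × 0.12 = 0.0828
  Condition Alpha: 0.07 × 0.07 = 0.0049
P(symptomatic) = 0.00375 + 0.0207 + 0.0828 + 0.0049 = 0.11215 → 0.112.

0.112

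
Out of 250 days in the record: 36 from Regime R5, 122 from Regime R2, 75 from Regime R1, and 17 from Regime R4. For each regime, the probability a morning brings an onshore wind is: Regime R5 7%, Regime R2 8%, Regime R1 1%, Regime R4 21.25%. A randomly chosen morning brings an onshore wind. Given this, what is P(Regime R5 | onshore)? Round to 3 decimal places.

0.151

Unnormalized posteriors (prior × likelihood):
  Regime R5: 0.144 × 0.07 = 0.01008
  Regime R2: 0.488 × 0.08 = 0.03904
  Regime R1: 0.3 × 0.01 = 0.003
  Regime R4: 0.068 × 0.2125 = 0.01445
Sum = 0.06657.
P(Regime R5 | evidence) = 0.01008 / 0.06657 ≈ 0.151.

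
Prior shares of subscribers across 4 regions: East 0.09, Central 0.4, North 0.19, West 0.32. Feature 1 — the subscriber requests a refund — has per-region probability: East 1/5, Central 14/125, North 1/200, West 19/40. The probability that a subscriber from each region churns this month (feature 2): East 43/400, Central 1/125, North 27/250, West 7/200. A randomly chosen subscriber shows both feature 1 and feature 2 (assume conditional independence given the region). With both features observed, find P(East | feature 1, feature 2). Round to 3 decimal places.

0.251

By Bayes' rule, posterior ∝ prior × likelihood:
  East: 0.09 × 0.2 × 0.1075 = 0.001935
  Central: 0.4 × 0.112 × 0.008 = 0.0003584
  North: 0.19 × 0.005 × 0.108 = 0.0001026
  West: 0.32 × 0.475 × 0.035 = 0.00532
Sum = 0.007716.
P(East | evidence) = 0.001935 / 0.007716 ≈ 0.251.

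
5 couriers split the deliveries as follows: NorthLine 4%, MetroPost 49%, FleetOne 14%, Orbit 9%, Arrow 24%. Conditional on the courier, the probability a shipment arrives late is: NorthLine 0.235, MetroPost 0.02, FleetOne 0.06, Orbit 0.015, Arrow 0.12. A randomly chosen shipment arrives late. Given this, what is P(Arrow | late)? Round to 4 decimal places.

Compute prior × likelihood for every hypothesis:
  NorthLine: 0.04 × 0.235 = 0.0094
  MetroPost: 0.49 × 0.02 = 0.0098
  FleetOne: 0.14 × 0.06 = 0.0084
  Orbit: 0.09 × 0.015 = 0.00135
  Arrow: 0.24 × 0.12 = 0.0288
Total = 0.05775.
P(Arrow | evidence) = 0.0288 / 0.05775 ≈ 0.4987.

0.4987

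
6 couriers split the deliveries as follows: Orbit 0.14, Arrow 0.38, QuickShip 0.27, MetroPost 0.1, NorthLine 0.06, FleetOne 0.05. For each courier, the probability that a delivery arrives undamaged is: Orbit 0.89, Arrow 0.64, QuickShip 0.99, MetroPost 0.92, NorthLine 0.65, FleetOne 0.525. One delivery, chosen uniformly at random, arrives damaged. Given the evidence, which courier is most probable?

Taking complements, P(damaged | each) = Orbit 0.11, Arrow 0.36, QuickShip 0.01, MetroPost 0.08, NorthLine 0.35, FleetOne 0.475.
Compute prior × likelihood for every hypothesis:
  Orbit: 0.14 × 0.11 = 0.0154
  Arrow: 0.38 × 0.36 = 0.1368
  QuickShip: 0.27 × 0.01 = 0.0027
  MetroPost: 0.1 × 0.08 = 0.008
  NorthLine: 0.06 × 0.35 = 0.021
  FleetOne: 0.05 × 0.475 = 0.02375
Total = 0.20765.
Largest term belongs to Arrow, so Arrow is most probable.

Arrow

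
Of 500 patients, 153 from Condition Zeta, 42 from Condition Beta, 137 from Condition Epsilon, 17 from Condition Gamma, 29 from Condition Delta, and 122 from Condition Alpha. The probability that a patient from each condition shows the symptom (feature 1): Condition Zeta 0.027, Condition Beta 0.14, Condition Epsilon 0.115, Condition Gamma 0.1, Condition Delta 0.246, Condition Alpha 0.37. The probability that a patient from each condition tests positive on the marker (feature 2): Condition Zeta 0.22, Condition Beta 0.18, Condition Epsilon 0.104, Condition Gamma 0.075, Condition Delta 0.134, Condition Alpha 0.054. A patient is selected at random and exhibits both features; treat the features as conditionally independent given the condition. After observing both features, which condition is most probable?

Prior × likelihood for each hypothesis:
  Condition Zeta: 0.306 × 0.027 × 0.22 = 0.00181764
  Condition Beta: 0.084 × 0.14 × 0.18 = 0.0021168
  Condition Epsilon: 0.274 × 0.115 × 0.104 = 0.00327704
  Condition Gamma: 0.034 × 0.1 × 0.075 = 0.000255
  Condition Delta: 0.058 × 0.246 × 0.134 = 0.001911912
  Condition Alpha: 0.244 × 0.37 × 0.054 = 0.00487512
Sum = 0.014253512.
Largest term belongs to Condition Alpha, so Condition Alpha is most probable.

Condition Alpha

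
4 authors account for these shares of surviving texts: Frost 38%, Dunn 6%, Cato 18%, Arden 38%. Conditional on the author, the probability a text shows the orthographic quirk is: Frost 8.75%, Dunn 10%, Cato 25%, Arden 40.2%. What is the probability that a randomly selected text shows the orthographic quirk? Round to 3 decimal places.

0.237

By Bayes' rule, posterior ∝ prior × likelihood:
  Frost: 0.38 × 0.0875 = 0.03325
  Dunn: 0.06 × 0.1 = 0.006
  Cato: 0.18 × 0.25 = 0.045
  Arden: 0.38 × 0.402 = 0.15276
P(quirk) = 0.03325 + 0.006 + 0.045 + 0.15276 = 0.23701 → 0.237.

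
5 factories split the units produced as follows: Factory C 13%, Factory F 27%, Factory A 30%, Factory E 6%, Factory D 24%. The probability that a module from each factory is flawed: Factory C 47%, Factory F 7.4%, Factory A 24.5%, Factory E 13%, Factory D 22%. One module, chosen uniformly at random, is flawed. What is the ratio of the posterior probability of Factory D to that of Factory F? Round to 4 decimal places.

Compute prior × likelihood for every hypothesis:
  Factory C: 0.13 × 0.47 = 0.0611
  Factory F: 0.27 × 0.074 = 0.01998
  Factory A: 0.3 × 0.245 = 0.0735
  Factory E: 0.06 × 0.13 = 0.0078
  Factory D: 0.24 × 0.22 = 0.0528
Total = 0.21518.
The ratio is 0.0528 / 0.01998 (the normalizer cancels) = 2.6426.

2.6426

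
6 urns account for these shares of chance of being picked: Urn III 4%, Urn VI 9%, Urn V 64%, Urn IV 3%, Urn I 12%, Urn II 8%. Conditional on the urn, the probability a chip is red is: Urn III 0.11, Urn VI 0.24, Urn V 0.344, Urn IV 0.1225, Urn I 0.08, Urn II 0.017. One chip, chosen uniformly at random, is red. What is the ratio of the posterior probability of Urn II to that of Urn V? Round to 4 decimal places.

Prior × likelihood for each hypothesis:
  Urn III: 0.04 × 0.11 = 0.0044
  Urn VI: 0.09 × 0.24 = 0.0216
  Urn V: 0.64 × 0.344 = 0.22016
  Urn IV: 0.03 × 0.1225 = 0.003675
  Urn I: 0.12 × 0.08 = 0.0096
  Urn II: 0.08 × 0.017 = 0.00136
Normalizing constant = 0.260795.
The ratio is 0.00136 / 0.22016 (the normalizer cancels) = 0.0062.

0.0062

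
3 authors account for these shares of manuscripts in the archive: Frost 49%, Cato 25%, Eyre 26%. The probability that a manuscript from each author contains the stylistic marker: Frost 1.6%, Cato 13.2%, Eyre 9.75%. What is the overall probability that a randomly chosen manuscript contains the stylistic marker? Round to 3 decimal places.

0.066

By Bayes' rule, posterior ∝ prior × likelihood:
  Frost: 0.49 × 0.016 = 0.00784
  Cato: 0.25 × 0.132 = 0.033
  Eyre: 0.26 × 0.0975 = 0.02535
P(marker) = 0.00784 + 0.033 + 0.02535 = 0.06619 → 0.066.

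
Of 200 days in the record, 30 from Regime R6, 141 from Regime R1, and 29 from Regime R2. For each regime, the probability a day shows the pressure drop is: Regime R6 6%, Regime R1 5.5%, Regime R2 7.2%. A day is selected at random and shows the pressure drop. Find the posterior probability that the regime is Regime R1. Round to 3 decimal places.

0.666

Prior × likelihood for each hypothesis:
  Regime R6: 0.15 × 0.06 = 0.009
  Regime R1: 0.705 × 0.055 = 0.038775
  Regime R2: 0.145 × 0.072 = 0.01044
Total = 0.058215.
P(Regime R1 | evidence) = 0.038775 / 0.058215 ≈ 0.666.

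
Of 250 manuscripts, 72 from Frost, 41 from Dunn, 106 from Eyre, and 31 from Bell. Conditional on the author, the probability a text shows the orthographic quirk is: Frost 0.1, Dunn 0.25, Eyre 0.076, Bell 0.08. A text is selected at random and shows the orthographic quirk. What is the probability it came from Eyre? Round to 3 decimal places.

0.288

Compute prior × likelihood for every hypothesis:
  Frost: 0.288 × 0.1 = 0.0288
  Dunn: 0.164 × 0.25 = 0.041
  Eyre: 0.424 × 0.076 = 0.032224
  Bell: 0.124 × 0.08 = 0.00992
Total = 0.111944.
P(Eyre | evidence) = 0.032224 / 0.111944 ≈ 0.288.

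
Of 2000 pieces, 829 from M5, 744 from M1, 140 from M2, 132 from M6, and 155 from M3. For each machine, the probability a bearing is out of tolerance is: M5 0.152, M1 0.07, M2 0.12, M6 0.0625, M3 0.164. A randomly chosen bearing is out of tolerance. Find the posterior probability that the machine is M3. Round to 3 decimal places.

0.111

Prior × likelihood for each hypothesis:
  M5: 0.4145 × 0.152 = 0.063004
  M1: 0.372 × 0.07 = 0.02604
  M2: 0.07 × 0.12 = 0.0084
  M6: 0.066 × 0.0625 = 0.004125
  M3: 0.0775 × 0.164 = 0.01271
Sum = 0.114279.
P(M3 | evidence) = 0.01271 / 0.114279 ≈ 0.111.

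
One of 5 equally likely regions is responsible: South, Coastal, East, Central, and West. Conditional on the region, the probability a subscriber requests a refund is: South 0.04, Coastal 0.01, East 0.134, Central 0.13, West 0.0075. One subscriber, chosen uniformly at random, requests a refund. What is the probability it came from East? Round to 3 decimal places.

0.417

With a uniform prior (1/5 each), posterior ∝ likelihood:
  South: 0.04
  Coastal: 0.01
  East: 0.134
  Central: 0.13
  West: 0.0075
Normalizing constant = 0.3215.
P(East | evidence) = 0.134 / 0.3215 ≈ 0.417.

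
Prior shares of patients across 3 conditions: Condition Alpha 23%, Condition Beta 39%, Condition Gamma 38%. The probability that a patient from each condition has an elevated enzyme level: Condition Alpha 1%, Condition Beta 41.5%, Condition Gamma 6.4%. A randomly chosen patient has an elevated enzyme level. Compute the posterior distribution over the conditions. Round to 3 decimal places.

Unnormalized posteriors (prior × likelihood):
  Condition Alpha: 0.23 × 0.01 = 0.0023
  Condition Beta: 0.39 × 0.415 = 0.16185
  Condition Gamma: 0.38 × 0.064 = 0.02432
Sum = 0.18847.
P(Condition Alpha | elevated) = 0.0023/0.18847 ≈ 0.012
P(Condition Beta | elevated) = 0.16185/0.18847 ≈ 0.859
P(Condition Gamma | elevated) = 0.02432/0.18847 ≈ 0.129
(Check: 0.012+0.859+0.129 = 1.000.)

Condition Alpha 0.012, Condition Beta 0.859, Condition Gamma 0.129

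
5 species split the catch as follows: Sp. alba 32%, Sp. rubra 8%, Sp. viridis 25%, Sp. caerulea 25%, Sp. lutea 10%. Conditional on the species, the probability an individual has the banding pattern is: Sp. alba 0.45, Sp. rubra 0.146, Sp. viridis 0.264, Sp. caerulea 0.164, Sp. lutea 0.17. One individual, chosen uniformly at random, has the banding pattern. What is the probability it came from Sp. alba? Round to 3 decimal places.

0.515

By Bayes' rule, posterior ∝ prior × likelihood:
  Sp. alba: 0.32 × 0.45 = 0.144
  Sp. rubra: 0.08 × 0.146 = 0.01168
  Sp. viridis: 0.25 × 0.264 = 0.066
  Sp. caerulea: 0.25 × 0.164 = 0.041
  Sp. lutea: 0.1 × 0.17 = 0.017
Total = 0.27968.
P(Sp. alba | evidence) = 0.144 / 0.27968 ≈ 0.515.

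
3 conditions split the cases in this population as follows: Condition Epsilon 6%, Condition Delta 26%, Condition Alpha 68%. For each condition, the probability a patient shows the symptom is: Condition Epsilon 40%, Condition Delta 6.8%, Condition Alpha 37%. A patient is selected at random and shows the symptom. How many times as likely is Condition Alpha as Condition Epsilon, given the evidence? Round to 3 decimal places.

10.483

Unnormalized posteriors (prior × likelihood):
  Condition Epsilon: 0.06 × 0.4 = 0.024
  Condition Delta: 0.26 × 0.068 = 0.01768
  Condition Alpha: 0.68 × 0.37 = 0.2516
Total = 0.29328.
The ratio is 0.2516 / 0.024 (the normalizer cancels) = 10.483.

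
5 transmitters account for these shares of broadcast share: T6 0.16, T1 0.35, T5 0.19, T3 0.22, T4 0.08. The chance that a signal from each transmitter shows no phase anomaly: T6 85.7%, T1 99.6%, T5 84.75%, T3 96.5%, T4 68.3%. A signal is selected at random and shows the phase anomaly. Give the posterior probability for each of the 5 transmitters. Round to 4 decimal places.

T6 0.2651, T1 0.0162, T5 0.3357, T3 0.0892, T4 0.2938

Taking complements, P(anomaly | each) = T6 0.143, T1 0.004, T5 0.1525, T3 0.035, T4 0.317.
Unnormalized posteriors (prior × likelihood):
  T6: 0.16 × 0.143 = 0.02288
  T1: 0.35 × 0.004 = 0.0014
  T5: 0.19 × 0.1525 = 0.028975
  T3: 0.22 × 0.035 = 0.0077
  T4: 0.08 × 0.317 = 0.02536
Sum = 0.086315.
P(T6 | anomaly) = 0.02288/0.086315 ≈ 0.2651
P(T1 | anomaly) = 0.0014/0.086315 ≈ 0.0162
P(T5 | anomaly) = 0.028975/0.086315 ≈ 0.3357
P(T3 | anomaly) = 0.0077/0.086315 ≈ 0.0892
P(T4 | anomaly) = 0.02536/0.086315 ≈ 0.2938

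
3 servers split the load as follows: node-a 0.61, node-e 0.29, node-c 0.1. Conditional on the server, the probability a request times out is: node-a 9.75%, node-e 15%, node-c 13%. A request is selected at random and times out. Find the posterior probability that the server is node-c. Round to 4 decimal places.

0.1121

Prior × likelihood for each hypothesis:
  node-a: 0.61 × 0.0975 = 0.059475
  node-e: 0.29 × 0.15 = 0.0435
  node-c: 0.1 × 0.13 = 0.013
Sum = 0.115975.
P(node-c | evidence) = 0.013 / 0.115975 ≈ 0.1121.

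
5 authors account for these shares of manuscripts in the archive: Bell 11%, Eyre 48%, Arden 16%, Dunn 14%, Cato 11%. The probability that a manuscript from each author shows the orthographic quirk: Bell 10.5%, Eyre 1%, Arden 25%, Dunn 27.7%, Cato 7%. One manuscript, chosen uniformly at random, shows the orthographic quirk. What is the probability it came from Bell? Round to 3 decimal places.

By Bayes' rule, posterior ∝ prior × likelihood:
  Bell: 0.11 × 0.105 = 0.01155
  Eyre: 0.48 × 0.01 = 0.0048
  Arden: 0.16 × 0.25 = 0.04
  Dunn: 0.14 × 0.277 = 0.03878
  Cato: 0.11 × 0.07 = 0.0077
Sum = 0.10283.
P(Bell | evidence) = 0.01155 / 0.10283 ≈ 0.112.

0.112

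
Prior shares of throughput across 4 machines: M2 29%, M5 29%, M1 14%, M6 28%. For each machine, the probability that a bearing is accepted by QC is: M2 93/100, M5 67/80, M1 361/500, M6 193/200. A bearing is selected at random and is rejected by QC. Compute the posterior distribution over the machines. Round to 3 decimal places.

Taking complements, P(rejected | each) = M2 0.07, M5 0.1625, M1 0.278, M6 0.035.
Prior × likelihood for each hypothesis:
  M2: 0.29 × 0.07 = 0.0203
  M5: 0.29 × 0.1625 = 0.047125
  M1: 0.14 × 0.278 = 0.03892
  M6: 0.28 × 0.035 = 0.0098
Total = 0.116145.
P(M2 | rejected) = 0.0203/0.116145 ≈ 0.175
P(M5 | rejected) = 0.047125/0.116145 ≈ 0.406
P(M1 | rejected) = 0.03892/0.116145 ≈ 0.335
P(M6 | rejected) = 0.0098/0.116145 ≈ 0.084

M2 0.175, M5 0.406, M1 0.335, M6 0.084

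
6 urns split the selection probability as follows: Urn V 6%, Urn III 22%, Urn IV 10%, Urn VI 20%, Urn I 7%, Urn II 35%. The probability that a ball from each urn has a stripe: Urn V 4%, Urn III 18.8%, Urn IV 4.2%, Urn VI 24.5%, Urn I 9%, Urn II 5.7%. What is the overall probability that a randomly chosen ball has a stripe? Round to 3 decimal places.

0.123

Prior × likelihood for each hypothesis:
  Urn V: 0.06 × 0.04 = 0.0024
  Urn III: 0.22 × 0.188 = 0.04136
  Urn IV: 0.1 × 0.042 = 0.0042
  Urn VI: 0.2 × 0.245 = 0.049
  Urn I: 0.07 × 0.09 = 0.0063
  Urn II: 0.35 × 0.057 = 0.01995
P(striped) = 0.0024 + 0.04136 + 0.0042 + 0.049 + 0.0063 + 0.01995 = 0.12321 → 0.123.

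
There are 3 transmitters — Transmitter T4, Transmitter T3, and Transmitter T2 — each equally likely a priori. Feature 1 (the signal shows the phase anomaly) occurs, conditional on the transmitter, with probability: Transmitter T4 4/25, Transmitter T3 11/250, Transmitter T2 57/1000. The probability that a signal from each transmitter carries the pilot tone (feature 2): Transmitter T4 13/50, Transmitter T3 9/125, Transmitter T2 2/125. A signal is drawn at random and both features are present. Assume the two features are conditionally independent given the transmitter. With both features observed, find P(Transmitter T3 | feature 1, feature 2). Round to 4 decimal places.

0.0694

With a uniform prior (1/3 each), posterior ∝ likelihood:
  Transmitter T4: 0.16 × 0.26 = 0.0416
  Transmitter T3: 0.044 × 0.072 = 0.003168
  Transmitter T2: 0.057 × 0.016 = 0.000912
Sum = 0.04568.
P(Transmitter T3 | evidence) = 0.003168 / 0.04568 ≈ 0.0694.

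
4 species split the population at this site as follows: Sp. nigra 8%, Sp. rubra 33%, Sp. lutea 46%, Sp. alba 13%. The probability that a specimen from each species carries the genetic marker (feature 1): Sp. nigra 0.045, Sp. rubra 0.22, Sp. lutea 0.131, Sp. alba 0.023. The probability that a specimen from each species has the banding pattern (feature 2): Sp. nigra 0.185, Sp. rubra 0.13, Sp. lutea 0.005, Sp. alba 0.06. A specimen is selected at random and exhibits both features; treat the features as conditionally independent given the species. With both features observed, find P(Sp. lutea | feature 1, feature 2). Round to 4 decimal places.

Compute prior × likelihood for every hypothesis:
  Sp. nigra: 0.08 × 0.045 × 0.185 = 0.000666
  Sp. rubra: 0.33 × 0.22 × 0.13 = 0.009438
  Sp. lutea: 0.46 × 0.131 × 0.005 = 0.0003013
  Sp. alba: 0.13 × 0.023 × 0.06 = 0.0001794
Normalizing constant = 0.0105847.
P(Sp. lutea | evidence) = 0.0003013 / 0.0105847 ≈ 0.0285.

0.0285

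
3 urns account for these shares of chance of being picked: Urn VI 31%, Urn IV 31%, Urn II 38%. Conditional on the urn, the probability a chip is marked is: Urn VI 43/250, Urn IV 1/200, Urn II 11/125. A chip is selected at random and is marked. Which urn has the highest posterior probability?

By Bayes' rule, posterior ∝ prior × likelihood:
  Urn VI: 0.31 × 0.172 = 0.05332
  Urn IV: 0.31 × 0.005 = 0.00155
  Urn II: 0.38 × 0.088 = 0.03344
Normalizing constant = 0.08831.
Largest term belongs to Urn VI, so Urn VI is most probable.

Urn VI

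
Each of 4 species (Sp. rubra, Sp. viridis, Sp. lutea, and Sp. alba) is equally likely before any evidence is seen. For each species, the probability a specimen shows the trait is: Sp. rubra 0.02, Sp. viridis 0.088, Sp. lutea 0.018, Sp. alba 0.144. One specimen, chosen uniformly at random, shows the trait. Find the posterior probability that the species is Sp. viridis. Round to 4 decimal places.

0.3259

With a uniform prior (1/4 each), posterior ∝ likelihood:
  Sp. rubra: 0.02
  Sp. viridis: 0.088
  Sp. lutea: 0.018
  Sp. alba: 0.144
Sum = 0.27.
P(Sp. viridis | evidence) = 0.088 / 0.27 ≈ 0.3259.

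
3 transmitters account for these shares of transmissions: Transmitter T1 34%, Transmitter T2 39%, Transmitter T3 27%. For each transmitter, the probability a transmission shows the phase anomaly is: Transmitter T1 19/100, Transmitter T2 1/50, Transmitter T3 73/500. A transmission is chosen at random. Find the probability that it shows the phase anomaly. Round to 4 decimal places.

0.1118

Compute prior × likelihood for every hypothesis:
  Transmitter T1: 0.34 × 0.19 = 0.0646
  Transmitter T2: 0.39 × 0.02 = 0.0078
  Transmitter T3: 0.27 × 0.146 = 0.03942
P(anomaly) = 0.0646 + 0.0078 + 0.03942 = 0.11182 → 0.1118.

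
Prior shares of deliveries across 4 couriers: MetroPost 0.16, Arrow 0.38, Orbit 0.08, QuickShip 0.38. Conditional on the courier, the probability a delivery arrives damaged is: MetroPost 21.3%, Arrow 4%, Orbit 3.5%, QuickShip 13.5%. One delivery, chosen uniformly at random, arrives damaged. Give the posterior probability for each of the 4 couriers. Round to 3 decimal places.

Prior × likelihood for each hypothesis:
  MetroPost: 0.16 × 0.213 = 0.03408
  Arrow: 0.38 × 0.04 = 0.0152
  Orbit: 0.08 × 0.035 = 0.0028
  QuickShip: 0.38 × 0.135 = 0.0513
Normalizing constant = 0.10338.
P(MetroPost | damaged) = 0.03408/0.10338 ≈ 0.330
P(Arrow | damaged) = 0.0152/0.10338 ≈ 0.147
P(Orbit | damaged) = 0.0028/0.10338 ≈ 0.027
P(QuickShip | damaged) = 0.0513/0.10338 ≈ 0.496

MetroPost 0.330, Arrow 0.147, Orbit 0.027, QuickShip 0.496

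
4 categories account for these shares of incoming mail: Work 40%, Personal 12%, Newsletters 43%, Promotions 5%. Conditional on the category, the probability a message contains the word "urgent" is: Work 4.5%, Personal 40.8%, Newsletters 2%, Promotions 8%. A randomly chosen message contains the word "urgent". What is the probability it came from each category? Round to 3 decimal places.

Unnormalized posteriors (prior × likelihood):
  Work: 0.4 × 0.045 = 0.018
  Personal: 0.12 × 0.408 = 0.04896
  Newsletters: 0.43 × 0.02 = 0.0086
  Promotions: 0.05 × 0.08 = 0.004
Sum = 0.07956.
P(Work | urgent-flag) = 0.018/0.07956 ≈ 0.226
P(Personal | urgent-flag) = 0.04896/0.07956 ≈ 0.615
P(Newsletters | urgent-flag) = 0.0086/0.07956 ≈ 0.108
P(Promotions | urgent-flag) = 0.004/0.07956 ≈ 0.050
(Check: 0.226+0.615+0.108+0.050 = 0.999.)

Work 0.226, Personal 0.615, Newsletters 0.108, Promotions 0.050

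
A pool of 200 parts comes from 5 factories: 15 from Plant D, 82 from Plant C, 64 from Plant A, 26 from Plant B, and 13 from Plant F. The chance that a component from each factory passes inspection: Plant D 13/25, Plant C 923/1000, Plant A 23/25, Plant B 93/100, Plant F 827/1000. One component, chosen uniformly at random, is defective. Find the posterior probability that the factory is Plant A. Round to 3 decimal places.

0.226

Taking complements, P(defective | each) = Plant D 0.48, Plant C 0.077, Plant A 0.08, Plant B 0.07, Plant F 0.173.
Compute prior × likelihood for every hypothesis:
  Plant D: 0.075 × 0.48 = 0.036
  Plant C: 0.41 × 0.077 = 0.03157
  Plant A: 0.32 × 0.08 = 0.0256
  Plant B: 0.13 × 0.07 = 0.0091
  Plant F: 0.065 × 0.173 = 0.011245
Normalizing constant = 0.113515.
P(Plant A | evidence) = 0.0256 / 0.113515 ≈ 0.226.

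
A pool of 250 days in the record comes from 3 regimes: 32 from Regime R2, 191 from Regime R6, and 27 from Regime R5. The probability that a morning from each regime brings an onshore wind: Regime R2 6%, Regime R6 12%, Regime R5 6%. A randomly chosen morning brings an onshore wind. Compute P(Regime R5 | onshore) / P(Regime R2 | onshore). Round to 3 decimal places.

0.844

Compute prior × likelihood for every hypothesis:
  Regime R2: 0.128 × 0.06 = 0.00768
  Regime R6: 0.764 × 0.12 = 0.09168
  Regime R5: 0.108 × 0.06 = 0.00648
Sum = 0.10584.
The ratio is 0.00648 / 0.00768 (the normalizer cancels) = 0.844.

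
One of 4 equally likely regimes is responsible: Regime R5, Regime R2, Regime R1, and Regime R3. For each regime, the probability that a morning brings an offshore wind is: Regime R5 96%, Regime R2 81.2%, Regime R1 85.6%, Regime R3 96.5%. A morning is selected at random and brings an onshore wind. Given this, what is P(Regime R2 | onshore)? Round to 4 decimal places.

Taking complements, P(onshore | each) = Regime R5 0.04, Regime R2 0.188, Regime R1 0.144, Regime R3 0.035.
With a uniform prior (1/4 each), posterior ∝ likelihood:
  Regime R5: 0.04
  Regime R2: 0.188
  Regime R1: 0.144
  Regime R3: 0.035
Normalizing constant = 0.407.
P(Regime R2 | evidence) = 0.188 / 0.407 ≈ 0.4619.

0.4619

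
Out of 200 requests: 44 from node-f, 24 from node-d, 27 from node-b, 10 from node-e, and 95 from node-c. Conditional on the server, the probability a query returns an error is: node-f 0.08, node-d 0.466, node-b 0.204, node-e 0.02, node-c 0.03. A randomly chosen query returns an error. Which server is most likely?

Prior × likelihood for each hypothesis:
  node-f: 0.22 × 0.08 = 0.0176
  node-d: 0.12 × 0.466 = 0.05592
  node-b: 0.135 × 0.204 = 0.02754
  node-e: 0.05 × 0.02 = 0.001
  node-c: 0.475 × 0.03 = 0.01425
Normalizing constant = 0.11631.
Largest term belongs to node-d, so node-d is most probable.

node-d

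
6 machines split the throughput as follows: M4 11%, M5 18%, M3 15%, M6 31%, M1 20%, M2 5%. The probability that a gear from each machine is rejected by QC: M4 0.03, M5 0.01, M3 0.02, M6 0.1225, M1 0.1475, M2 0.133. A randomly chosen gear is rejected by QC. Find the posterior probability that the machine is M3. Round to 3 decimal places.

Unnormalized posteriors (prior × likelihood):
  M4: 0.11 × 0.03 = 0.0033
  M5: 0.18 × 0.01 = 0.0018
  M3: 0.15 × 0.02 = 0.003
  M6: 0.31 × 0.1225 = 0.037975
  M1: 0.2 × 0.1475 = 0.0295
  M2: 0.05 × 0.133 = 0.00665
Sum = 0.082225.
P(M3 | evidence) = 0.003 / 0.082225 ≈ 0.036.

0.036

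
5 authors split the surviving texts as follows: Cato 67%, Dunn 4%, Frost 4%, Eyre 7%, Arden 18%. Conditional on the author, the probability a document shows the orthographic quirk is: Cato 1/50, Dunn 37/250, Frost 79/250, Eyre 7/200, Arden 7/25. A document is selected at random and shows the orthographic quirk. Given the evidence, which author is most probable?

Compute prior × likelihood for every hypothesis:
  Cato: 0.67 × 0.02 = 0.0134
  Dunn: 0.04 × 0.148 = 0.00592
  Frost: 0.04 × 0.316 = 0.01264
  Eyre: 0.07 × 0.035 = 0.00245
  Arden: 0.18 × 0.28 = 0.0504
Sum = 0.08481.
Largest term belongs to Arden, so Arden is most probable.

Arden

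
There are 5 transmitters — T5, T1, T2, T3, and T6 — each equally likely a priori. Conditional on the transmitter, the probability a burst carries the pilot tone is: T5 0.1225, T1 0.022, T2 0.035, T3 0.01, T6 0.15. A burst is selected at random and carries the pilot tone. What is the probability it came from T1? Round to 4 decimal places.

With a uniform prior (1/5 each), posterior ∝ likelihood:
  T5: 0.1225
  T1: 0.022
  T2: 0.035
  T3: 0.01
  T6: 0.15
Total = 0.3395.
P(T1 | evidence) = 0.022 / 0.3395 ≈ 0.0648.

0.0648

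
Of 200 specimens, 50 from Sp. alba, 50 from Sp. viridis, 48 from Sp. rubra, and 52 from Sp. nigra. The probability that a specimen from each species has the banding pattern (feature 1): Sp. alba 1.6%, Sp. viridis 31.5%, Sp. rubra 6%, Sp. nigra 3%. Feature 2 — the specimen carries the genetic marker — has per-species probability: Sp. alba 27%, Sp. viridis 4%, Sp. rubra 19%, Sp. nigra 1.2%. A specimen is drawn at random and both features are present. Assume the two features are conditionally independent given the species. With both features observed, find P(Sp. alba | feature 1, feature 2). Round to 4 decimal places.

0.1530

Compute prior × likelihood for every hypothesis:
  Sp. alba: 0.25 × 0.016 × 0.27 = 0.00108
  Sp. viridis: 0.25 × 0.315 × 0.04 = 0.00315
  Sp. rubra: 0.24 × 0.06 × 0.19 = 0.002736
  Sp. nigra: 0.26 × 0.03 × 0.012 = 0.0000936
Total = 0.0070596.
P(Sp. alba | evidence) = 0.00108 / 0.0070596 ≈ 0.1530.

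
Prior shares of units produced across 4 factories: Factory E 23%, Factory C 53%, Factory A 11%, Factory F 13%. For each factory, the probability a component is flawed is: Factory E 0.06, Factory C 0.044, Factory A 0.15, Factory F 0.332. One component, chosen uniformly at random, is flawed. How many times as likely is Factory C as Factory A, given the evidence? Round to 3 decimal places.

1.413

Prior × likelihood for each hypothesis:
  Factory E: 0.23 × 0.06 = 0.0138
  Factory C: 0.53 × 0.044 = 0.02332
  Factory A: 0.11 × 0.15 = 0.0165
  Factory F: 0.13 × 0.332 = 0.04316
Sum = 0.09678.
The ratio is 0.02332 / 0.0165 (the normalizer cancels) = 1.413.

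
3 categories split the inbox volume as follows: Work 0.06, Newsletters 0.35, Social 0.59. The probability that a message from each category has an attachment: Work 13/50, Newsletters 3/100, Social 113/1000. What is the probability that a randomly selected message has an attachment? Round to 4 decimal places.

0.0928

Compute prior × likelihood for every hypothesis:
  Work: 0.06 × 0.26 = 0.0156
  Newsletters: 0.35 × 0.03 = 0.0105
  Social: 0.59 × 0.113 = 0.06667
P(attachment) = 0.0156 + 0.0105 + 0.06667 = 0.09277 → 0.0928.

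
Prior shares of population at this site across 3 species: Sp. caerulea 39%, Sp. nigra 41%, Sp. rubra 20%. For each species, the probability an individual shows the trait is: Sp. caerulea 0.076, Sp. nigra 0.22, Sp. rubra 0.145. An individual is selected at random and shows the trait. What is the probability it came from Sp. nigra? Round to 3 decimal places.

Prior × likelihood for each hypothesis:
  Sp. caerulea: 0.39 × 0.076 = 0.02964
  Sp. nigra: 0.41 × 0.22 = 0.0902
  Sp. rubra: 0.2 × 0.145 = 0.029
Normalizing constant = 0.14884.
P(Sp. nigra | evidence) = 0.0902 / 0.14884 ≈ 0.606.

0.606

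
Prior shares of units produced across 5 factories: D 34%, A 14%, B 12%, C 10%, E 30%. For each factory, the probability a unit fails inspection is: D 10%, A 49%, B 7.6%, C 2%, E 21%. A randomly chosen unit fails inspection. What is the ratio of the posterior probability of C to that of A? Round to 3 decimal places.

0.029

Unnormalized posteriors (prior × likelihood):
  D: 0.34 × 0.1 = 0.034
  A: 0.14 × 0.49 = 0.0686
  B: 0.12 × 0.076 = 0.00912
  C: 0.1 × 0.02 = 0.002
  E: 0.3 × 0.21 = 0.063
Total = 0.17672.
The ratio is 0.002 / 0.0686 (the normalizer cancels) = 0.029.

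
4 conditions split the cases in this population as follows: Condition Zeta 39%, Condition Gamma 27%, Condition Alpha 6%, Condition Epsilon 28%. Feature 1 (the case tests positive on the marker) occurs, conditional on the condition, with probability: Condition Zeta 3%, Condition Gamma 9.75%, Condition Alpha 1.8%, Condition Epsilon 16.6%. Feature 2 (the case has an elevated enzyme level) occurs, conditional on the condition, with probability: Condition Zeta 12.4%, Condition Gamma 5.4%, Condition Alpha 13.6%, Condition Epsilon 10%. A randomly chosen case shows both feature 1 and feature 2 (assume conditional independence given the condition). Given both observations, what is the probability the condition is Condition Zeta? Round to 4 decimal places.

By Bayes' rule, posterior ∝ prior × likelihood:
  Condition Zeta: 0.39 × 0.03 × 0.124 = 0.0014508
  Condition Gamma: 0.27 × 0.0975 × 0.054 = 0.00142155
  Condition Alpha: 0.06 × 0.018 × 0.136 = 0.00014688
  Condition Epsilon: 0.28 × 0.166 × 0.1 = 0.004648
Sum = 0.00766723.
P(Condition Zeta | evidence) = 0.0014508 / 0.00766723 ≈ 0.1892.

0.1892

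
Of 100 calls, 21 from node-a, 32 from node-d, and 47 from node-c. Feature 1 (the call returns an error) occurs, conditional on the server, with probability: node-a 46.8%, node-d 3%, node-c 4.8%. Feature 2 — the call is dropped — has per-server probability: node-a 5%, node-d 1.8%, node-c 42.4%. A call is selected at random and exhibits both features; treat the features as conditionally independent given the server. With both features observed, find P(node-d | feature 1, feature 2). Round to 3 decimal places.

Prior × likelihood for each hypothesis:
  node-a: 0.21 × 0.468 × 0.05 = 0.004914
  node-d: 0.32 × 0.03 × 0.018 = 0.0001728
  node-c: 0.47 × 0.048 × 0.424 = 0.00956544
Sum = 0.01465224.
P(node-d | evidence) = 0.0001728 / 0.01465224 ≈ 0.012.

0.012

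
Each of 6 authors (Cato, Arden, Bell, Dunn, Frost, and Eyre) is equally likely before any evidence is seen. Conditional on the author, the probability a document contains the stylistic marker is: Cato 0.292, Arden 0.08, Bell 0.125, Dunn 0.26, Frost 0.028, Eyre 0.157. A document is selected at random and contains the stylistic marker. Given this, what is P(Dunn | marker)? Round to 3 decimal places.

0.276

With a uniform prior (1/6 each), posterior ∝ likelihood:
  Cato: 0.292
  Arden: 0.08
  Bell: 0.125
  Dunn: 0.26
  Frost: 0.028
  Eyre: 0.157
Sum = 0.942.
P(Dunn | evidence) = 0.26 / 0.942 ≈ 0.276.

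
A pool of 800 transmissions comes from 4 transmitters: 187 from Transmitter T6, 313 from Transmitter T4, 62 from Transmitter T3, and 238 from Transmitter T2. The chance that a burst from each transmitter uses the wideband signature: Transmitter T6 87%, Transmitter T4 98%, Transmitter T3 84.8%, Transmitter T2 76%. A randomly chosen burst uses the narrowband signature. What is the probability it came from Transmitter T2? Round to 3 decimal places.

Taking complements, P(narrowband | each) = Transmitter T6 0.13, Transmitter T4 0.02, Transmitter T3 0.152, Transmitter T2 0.24.
By Bayes' rule, posterior ∝ prior × likelihood:
  Transmitter T6: 0.23375 × 0.13 = 0.0303875
  Transmitter T4: 0.39125 × 0.02 = 0.007825
  Transmitter T3: 0.0775 × 0.152 = 0.01178
  Transmitter T2: 0.2975 × 0.24 = 0.0714
Total = 0.1213925.
P(Transmitter T2 | evidence) = 0.0714 / 0.1213925 ≈ 0.588.

0.588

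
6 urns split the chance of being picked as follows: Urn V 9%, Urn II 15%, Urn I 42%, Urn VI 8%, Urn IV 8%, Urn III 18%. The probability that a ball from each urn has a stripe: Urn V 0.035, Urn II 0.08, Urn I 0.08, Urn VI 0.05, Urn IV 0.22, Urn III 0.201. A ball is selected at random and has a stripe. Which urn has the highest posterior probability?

By Bayes' rule, posterior ∝ prior × likelihood:
  Urn V: 0.09 × 0.035 = 0.00315
  Urn II: 0.15 × 0.08 = 0.012
  Urn I: 0.42 × 0.08 = 0.0336
  Urn VI: 0.08 × 0.05 = 0.004
  Urn IV: 0.08 × 0.22 = 0.0176
  Urn III: 0.18 × 0.201 = 0.03618
Normalizing constant = 0.10653.
Largest term belongs to Urn III, so Urn III is most probable.

Urn III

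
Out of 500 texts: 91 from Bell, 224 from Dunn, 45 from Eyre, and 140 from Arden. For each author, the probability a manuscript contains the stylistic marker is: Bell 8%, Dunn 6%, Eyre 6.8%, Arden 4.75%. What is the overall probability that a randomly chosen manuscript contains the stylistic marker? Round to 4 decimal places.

By Bayes' rule, posterior ∝ prior × likelihood:
  Bell: 0.182 × 0.08 = 0.01456
  Dunn: 0.448 × 0.06 = 0.02688
  Eyre: 0.09 × 0.068 = 0.00612
  Arden: 0.28 × 0.0475 = 0.0133
P(marker) = 0.01456 + 0.02688 + 0.00612 + 0.0133 = 0.06086 → 0.0609.

0.0609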